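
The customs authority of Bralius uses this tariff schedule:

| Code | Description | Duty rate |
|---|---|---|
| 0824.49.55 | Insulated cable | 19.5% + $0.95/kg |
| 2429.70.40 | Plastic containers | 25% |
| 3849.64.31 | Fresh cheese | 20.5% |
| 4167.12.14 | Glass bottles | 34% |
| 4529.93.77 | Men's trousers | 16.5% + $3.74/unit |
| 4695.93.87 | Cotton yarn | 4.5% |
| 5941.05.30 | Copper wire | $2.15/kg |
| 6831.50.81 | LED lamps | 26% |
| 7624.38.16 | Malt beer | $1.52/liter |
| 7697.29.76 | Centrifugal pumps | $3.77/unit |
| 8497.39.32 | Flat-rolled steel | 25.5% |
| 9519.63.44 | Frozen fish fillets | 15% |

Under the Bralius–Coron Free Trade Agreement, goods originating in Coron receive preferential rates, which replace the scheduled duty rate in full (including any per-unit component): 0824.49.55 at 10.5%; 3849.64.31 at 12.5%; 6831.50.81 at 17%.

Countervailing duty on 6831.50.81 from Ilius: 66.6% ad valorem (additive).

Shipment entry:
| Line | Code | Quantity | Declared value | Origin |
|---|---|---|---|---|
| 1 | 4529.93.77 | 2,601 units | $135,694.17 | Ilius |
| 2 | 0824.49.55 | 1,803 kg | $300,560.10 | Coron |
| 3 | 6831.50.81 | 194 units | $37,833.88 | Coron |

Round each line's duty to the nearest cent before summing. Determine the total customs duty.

$70,107.85

Line 1 (4529.93.77, Ilius, 2,601 units, $135,694.17):
Base rate for 4529.93.77 is 16.5% + $3.74/unit.
Duty = $135,694.17 × 16.5% + 2,601 × $3.74 = $32,117.28.
Line 2 (0824.49.55, Coron, 1,803 kg, $300,560.10):
Base rate for 0824.49.55 is 19.5% + $0.95/kg.
Origin Coron qualifies under the Bralius–Coron agreement and 0824.49.55 is covered: preferential rate 10.5% applies instead.
Duty = $300,560.10 × 10.5% = $31,558.81.
Line 3 (6831.50.81, Coron, 194 units, $37,833.88):
Base rate for 6831.50.81 is 26%.
Origin Coron qualifies under the Bralius–Coron agreement and 6831.50.81 is covered: preferential rate 17% applies instead.
The additional-duty order on 6831.50.81 targets Ilius, not Coron; it does not apply.
Duty = $37,833.88 × 17% = $6,431.76.
Total = $32,117.28 + $31,558.81 + $6,431.76 = $70,107.85.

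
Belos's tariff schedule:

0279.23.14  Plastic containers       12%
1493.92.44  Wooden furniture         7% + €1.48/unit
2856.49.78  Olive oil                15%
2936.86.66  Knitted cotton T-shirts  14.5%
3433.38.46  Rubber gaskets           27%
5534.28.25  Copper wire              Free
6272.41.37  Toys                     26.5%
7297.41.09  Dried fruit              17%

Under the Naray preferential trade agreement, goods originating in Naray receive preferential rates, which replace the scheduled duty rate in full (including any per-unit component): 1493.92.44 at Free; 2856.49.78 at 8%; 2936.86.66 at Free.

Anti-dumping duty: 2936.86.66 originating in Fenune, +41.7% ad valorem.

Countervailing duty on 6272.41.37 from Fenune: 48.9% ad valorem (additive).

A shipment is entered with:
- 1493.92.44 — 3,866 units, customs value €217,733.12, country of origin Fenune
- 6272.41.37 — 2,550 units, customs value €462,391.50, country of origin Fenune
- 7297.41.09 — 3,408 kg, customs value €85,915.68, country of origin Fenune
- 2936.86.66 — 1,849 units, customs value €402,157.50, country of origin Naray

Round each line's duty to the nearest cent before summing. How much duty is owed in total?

€384,211.86

Line 1 (1493.92.44, Fenune, 3,866 units, €217,733.12):
Base rate for 1493.92.44 is 7% + €1.48/unit.
1493.92.44 has an FTA preferential rate, but origin Fenune is not Naray; base rate stands.
Duty = €217,733.12 × 7% + 3,866 × €1.48 = €20,963.00.
Line 2 (6272.41.37, Fenune, 2,550 units, €462,391.50):
Base rate for 6272.41.37 is 26.5%.
Additional duty on 6272.41.37 from Fenune: +48.9%. Applied ad valorem rate: 26.5% + 48.9% = 75.4%.
Duty = €462,391.50 × 75.4% = €348,643.19.
Line 3 (7297.41.09, Fenune, 3,408 kg, €85,915.68):
Base rate for 7297.41.09 is 17%.
Duty = €85,915.68 × 17% = €14,605.67.
Line 4 (2936.86.66, Naray, 1,849 units, €402,157.50):
Base rate for 2936.86.66 is 14.5%.
Origin Naray qualifies under the Belos–Naray agreement and 2936.86.66 is covered: preferential rate Free applies instead.
The additional-duty order on 2936.86.66 targets Fenune, not Naray; it does not apply.
Duty = €402,157.50 × 0% = €0.00.
Total = €20,963.00 + €348,643.19 + €14,605.67 + €0.00 = €384,211.86.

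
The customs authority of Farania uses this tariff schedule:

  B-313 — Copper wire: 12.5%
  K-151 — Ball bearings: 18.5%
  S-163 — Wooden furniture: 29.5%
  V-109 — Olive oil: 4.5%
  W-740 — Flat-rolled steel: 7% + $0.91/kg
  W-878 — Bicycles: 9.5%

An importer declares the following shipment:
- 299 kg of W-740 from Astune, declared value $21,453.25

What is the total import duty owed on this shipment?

Line 1 (W-740, Astune, 299 kg, $21,453.25):
Base rate for W-740 is 7% + $0.91/kg.
Duty = $21,453.25 × 7% + 299 × $0.91 = $1,773.82.

$1,773.82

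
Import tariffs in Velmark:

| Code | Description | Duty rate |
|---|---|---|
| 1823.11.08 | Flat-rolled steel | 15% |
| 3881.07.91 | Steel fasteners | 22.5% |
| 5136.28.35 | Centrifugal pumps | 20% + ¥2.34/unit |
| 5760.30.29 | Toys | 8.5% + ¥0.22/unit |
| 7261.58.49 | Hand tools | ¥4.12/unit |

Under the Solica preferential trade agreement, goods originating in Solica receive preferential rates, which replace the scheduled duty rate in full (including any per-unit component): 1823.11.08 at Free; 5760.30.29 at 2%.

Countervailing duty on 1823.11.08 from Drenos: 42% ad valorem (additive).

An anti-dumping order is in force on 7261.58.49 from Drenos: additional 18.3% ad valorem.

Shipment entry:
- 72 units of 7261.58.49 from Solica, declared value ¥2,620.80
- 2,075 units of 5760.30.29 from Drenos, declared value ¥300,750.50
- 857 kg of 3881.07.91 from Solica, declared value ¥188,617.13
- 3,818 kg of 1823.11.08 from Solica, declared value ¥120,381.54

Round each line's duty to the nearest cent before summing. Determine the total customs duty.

Line 1 (7261.58.49, Solica, 72 units, ¥2,620.80):
Base rate for 7261.58.49 is ¥4.12/unit.
Origin Solica is the FTA partner but 7261.58.49 is not on the preference list; base rate stands.
The additional-duty order on 7261.58.49 targets Drenos, not Solica; it does not apply.
Duty = 72 × ¥4.12 = ¥296.64.
Line 2 (5760.30.29, Drenos, 2,075 units, ¥300,750.50):
Base rate for 5760.30.29 is 8.5% + ¥0.22/unit.
5760.30.29 has an FTA preferential rate, but origin Drenos is not Solica; base rate stands.
Duty = ¥300,750.50 × 8.5% + 2,075 × ¥0.22 = ¥26,020.29.
Line 3 (3881.07.91, Solica, 857 kg, ¥188,617.13):
Base rate for 3881.07.91 is 22.5%.
Origin Solica is the FTA partner but 3881.07.91 is not on the preference list; base rate stands.
Duty = ¥188,617.13 × 22.5% = ¥42,438.85.
Line 4 (1823.11.08, Solica, 3,818 kg, ¥120,381.54):
Base rate for 1823.11.08 is 15%.
Origin Solica qualifies under the Velmark–Solica agreement and 1823.11.08 is covered: preferential rate Free applies instead.
The additional-duty order on 1823.11.08 targets Drenos, not Solica; it does not apply.
Duty = ¥120,381.54 × 0% = ¥0.00.
Total = ¥296.64 + ¥26,020.29 + ¥42,438.85 + ¥0.00 = ¥68,755.78.

¥68,755.78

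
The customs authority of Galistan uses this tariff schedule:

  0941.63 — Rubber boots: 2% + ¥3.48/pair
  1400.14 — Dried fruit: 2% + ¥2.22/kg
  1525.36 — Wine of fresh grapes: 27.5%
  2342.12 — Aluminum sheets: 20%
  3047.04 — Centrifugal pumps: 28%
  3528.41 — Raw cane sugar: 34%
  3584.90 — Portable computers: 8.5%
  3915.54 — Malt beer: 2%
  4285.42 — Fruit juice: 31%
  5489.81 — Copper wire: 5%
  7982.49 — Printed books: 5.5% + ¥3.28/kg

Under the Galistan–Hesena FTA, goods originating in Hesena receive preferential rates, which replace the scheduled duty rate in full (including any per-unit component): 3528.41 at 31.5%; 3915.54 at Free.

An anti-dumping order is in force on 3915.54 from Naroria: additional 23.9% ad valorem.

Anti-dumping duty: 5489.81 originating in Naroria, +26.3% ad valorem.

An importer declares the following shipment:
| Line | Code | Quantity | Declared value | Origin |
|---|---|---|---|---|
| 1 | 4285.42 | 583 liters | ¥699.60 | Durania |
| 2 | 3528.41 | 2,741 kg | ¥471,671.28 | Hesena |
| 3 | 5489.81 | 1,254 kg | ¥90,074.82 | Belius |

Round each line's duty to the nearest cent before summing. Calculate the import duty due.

¥153,297.07

Line 1 (4285.42, Durania, 583 liters, ¥699.60):
Base rate for 4285.42 is 31%.
Duty = ¥699.60 × 31% = ¥216.88.
Line 2 (3528.41, Hesena, 2,741 kg, ¥471,671.28):
Base rate for 3528.41 is 34%.
Origin Hesena qualifies under the Galistan–Hesena agreement and 3528.41 is covered: preferential rate 31.5% applies instead.
Duty = ¥471,671.28 × 31.5% = ¥148,576.45.
Line 3 (5489.81, Belius, 1,254 kg, ¥90,074.82):
Base rate for 5489.81 is 5%.
The additional-duty order on 5489.81 targets Naroria, not Belius; it does not apply.
Duty = ¥90,074.82 × 5% = ¥4,503.74.
Total = ¥216.88 + ¥148,576.45 + ¥4,503.74 = ¥153,297.07.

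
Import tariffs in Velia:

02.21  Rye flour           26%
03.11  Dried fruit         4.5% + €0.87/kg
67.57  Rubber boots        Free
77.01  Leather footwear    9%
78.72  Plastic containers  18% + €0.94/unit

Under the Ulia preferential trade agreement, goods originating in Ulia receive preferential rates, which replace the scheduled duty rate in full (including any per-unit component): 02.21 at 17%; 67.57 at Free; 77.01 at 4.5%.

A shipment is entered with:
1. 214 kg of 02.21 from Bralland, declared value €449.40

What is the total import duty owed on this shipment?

€116.84

Line 1 (02.21, Bralland, 214 kg, €449.40):
Base rate for 02.21 is 26%.
02.21 has an FTA preferential rate, but origin Bralland is not Ulia; base rate stands.
Duty = €449.40 × 26% = €116.84.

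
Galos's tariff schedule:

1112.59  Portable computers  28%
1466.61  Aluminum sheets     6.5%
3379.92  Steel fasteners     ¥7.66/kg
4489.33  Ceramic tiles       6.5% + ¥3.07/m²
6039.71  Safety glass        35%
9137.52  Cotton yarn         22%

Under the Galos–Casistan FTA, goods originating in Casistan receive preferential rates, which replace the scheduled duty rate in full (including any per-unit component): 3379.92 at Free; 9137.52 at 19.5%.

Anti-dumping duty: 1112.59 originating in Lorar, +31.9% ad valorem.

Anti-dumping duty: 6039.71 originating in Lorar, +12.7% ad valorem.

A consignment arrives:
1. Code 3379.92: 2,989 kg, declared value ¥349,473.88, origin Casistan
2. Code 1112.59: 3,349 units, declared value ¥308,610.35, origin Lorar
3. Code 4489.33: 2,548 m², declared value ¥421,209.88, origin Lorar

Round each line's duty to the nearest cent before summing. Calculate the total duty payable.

¥220,058.60

Line 1 (3379.92, Casistan, 2,989 kg, ¥349,473.88):
Base rate for 3379.92 is ¥7.66/kg.
Origin Casistan qualifies under the Galos–Casistan agreement and 3379.92 is covered: preferential rate Free applies instead.
Duty = ¥349,473.88 × 0% = ¥0.00.
Line 2 (1112.59, Lorar, 3,349 units, ¥308,610.35):
Base rate for 1112.59 is 28%.
Additional duty on 1112.59 from Lorar: +31.9%. Applied ad valorem rate: 28% + 31.9% = 59.9%.
Duty = ¥308,610.35 × 59.9% = ¥184,857.60.
Line 3 (4489.33, Lorar, 2,548 m², ¥421,209.88):
Base rate for 4489.33 is 6.5% + ¥3.07/m².
Duty = ¥421,209.88 × 6.5% + 2,548 × ¥3.07 = ¥35,201.00.
Total = ¥0.00 + ¥184,857.60 + ¥35,201.00 = ¥220,058.60.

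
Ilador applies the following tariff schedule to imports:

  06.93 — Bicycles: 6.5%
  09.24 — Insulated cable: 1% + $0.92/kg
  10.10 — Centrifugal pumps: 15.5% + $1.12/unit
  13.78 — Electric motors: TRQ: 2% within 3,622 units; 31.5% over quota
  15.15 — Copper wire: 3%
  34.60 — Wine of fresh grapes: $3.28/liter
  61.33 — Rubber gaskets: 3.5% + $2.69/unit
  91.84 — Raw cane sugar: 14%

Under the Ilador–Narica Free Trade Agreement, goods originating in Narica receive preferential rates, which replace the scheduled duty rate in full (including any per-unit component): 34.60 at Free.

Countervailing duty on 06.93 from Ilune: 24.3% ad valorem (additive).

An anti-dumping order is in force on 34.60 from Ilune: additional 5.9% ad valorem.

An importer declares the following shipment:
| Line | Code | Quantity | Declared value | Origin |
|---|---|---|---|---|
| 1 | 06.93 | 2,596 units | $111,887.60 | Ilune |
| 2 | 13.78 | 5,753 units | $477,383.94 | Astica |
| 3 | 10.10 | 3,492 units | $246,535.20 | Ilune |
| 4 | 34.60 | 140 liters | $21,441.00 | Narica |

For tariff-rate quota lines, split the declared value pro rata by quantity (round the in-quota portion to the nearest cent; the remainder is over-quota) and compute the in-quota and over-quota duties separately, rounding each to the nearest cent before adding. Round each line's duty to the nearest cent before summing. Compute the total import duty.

Line 1 (06.93, Ilune, 2,596 units, $111,887.60):
Base rate for 06.93 is 6.5%.
Additional duty on 06.93 from Ilune: +24.3%. Applied ad valorem rate: 6.5% + 24.3% = 30.8%.
Duty = $111,887.60 × 30.8% = $34,461.38.
Line 2 (13.78, Astica, 5,753 units, $477,383.94):
Code 13.78 is under a tariff-rate quota (threshold 3,622 units). In-quota: 3,622 units at 2%; over-quota: 2,131 units at 31.5%.
Pro-rata value split: in-quota = $477,383.94 × 3,622/5,753 = $300,553.56; over-quota = $477,383.94 − $300,553.56 = $176,830.38.
In-quota duty = $300,553.56 × 2% = $6,011.07. Over-quota duty = $176,830.38 × 31.5% = $55,701.57.
Line duty = $6,011.07 + $55,701.57 = $61,712.64.
Line 3 (10.10, Ilune, 3,492 units, $246,535.20):
Base rate for 10.10 is 15.5% + $1.12/unit.
Duty = $246,535.20 × 15.5% + 3,492 × $1.12 = $42,124.00.
Line 4 (34.60, Narica, 140 liters, $21,441.00):
Base rate for 34.60 is $3.28/liter.
Origin Narica qualifies under the Ilador–Narica agreement and 34.60 is covered: preferential rate Free applies instead.
The additional-duty order on 34.60 targets Ilune, not Narica; it does not apply.
Duty = $21,441.00 × 0% = $0.00.
Total = $34,461.38 + $61,712.64 + $42,124.00 + $0.00 = $138,298.02.

$138,298.02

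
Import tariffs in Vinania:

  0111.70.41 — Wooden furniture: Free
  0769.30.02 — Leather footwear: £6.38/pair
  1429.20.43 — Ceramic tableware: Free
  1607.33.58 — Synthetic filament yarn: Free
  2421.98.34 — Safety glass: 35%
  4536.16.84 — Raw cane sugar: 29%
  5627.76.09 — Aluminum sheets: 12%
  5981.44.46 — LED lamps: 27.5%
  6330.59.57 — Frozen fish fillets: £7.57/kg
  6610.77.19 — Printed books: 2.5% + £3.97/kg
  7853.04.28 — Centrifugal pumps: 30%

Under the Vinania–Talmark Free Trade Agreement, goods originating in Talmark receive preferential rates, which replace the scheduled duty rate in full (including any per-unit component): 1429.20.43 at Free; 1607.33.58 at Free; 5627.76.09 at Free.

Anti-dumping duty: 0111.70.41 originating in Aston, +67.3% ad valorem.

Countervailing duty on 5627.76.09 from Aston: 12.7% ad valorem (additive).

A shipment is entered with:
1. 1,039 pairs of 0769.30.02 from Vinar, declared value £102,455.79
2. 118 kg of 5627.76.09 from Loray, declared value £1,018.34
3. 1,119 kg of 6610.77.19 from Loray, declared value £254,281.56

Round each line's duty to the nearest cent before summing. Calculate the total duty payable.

Line 1 (0769.30.02, Vinar, 1,039 pairs, £102,455.79):
Base rate for 0769.30.02 is £6.38/pair.
Duty = 1,039 × £6.38 = £6,628.82.
Line 2 (5627.76.09, Loray, 118 kg, £1,018.34):
Base rate for 5627.76.09 is 12%.
5627.76.09 has an FTA preferential rate, but origin Loray is not Talmark; base rate stands.
The additional-duty order on 5627.76.09 targets Aston, not Loray; it does not apply.
Duty = £1,018.34 × 12% = £122.20.
Line 3 (6610.77.19, Loray, 1,119 kg, £254,281.56):
Base rate for 6610.77.19 is 2.5% + £3.97/kg.
Duty = £254,281.56 × 2.5% + 1,119 × £3.97 = £10,799.47.
Total = £6,628.82 + £122.20 + £10,799.47 = £17,550.49.

£17,550.49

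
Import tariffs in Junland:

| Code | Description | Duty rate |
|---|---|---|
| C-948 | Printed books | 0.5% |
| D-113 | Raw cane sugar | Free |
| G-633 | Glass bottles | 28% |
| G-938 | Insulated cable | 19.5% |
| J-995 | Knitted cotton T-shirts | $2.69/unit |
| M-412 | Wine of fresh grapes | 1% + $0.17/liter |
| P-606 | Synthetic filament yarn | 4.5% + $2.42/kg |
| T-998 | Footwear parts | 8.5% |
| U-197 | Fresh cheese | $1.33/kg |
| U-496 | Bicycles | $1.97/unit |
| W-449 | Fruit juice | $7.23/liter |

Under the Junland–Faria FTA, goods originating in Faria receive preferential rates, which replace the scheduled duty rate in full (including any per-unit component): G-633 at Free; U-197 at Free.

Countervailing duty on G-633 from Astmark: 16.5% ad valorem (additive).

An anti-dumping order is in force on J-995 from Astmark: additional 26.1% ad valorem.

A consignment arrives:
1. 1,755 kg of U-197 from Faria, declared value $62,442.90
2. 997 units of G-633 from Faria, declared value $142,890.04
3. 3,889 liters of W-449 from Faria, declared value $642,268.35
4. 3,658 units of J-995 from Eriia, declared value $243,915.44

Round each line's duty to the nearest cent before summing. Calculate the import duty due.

$37,957.49

Line 1 (U-197, Faria, 1,755 kg, $62,442.90):
Base rate for U-197 is $1.33/kg.
Origin Faria qualifies under the Junland–Faria agreement and U-197 is covered: preferential rate Free applies instead.
Duty = $62,442.90 × 0% = $0.00.
Line 2 (G-633, Faria, 997 units, $142,890.04):
Base rate for G-633 is 28%.
Origin Faria qualifies under the Junland–Faria agreement and G-633 is covered: preferential rate Free applies instead.
The additional-duty order on G-633 targets Astmark, not Faria; it does not apply.
Duty = $142,890.04 × 0% = $0.00.
Line 3 (W-449, Faria, 3,889 liters, $642,268.35):
Base rate for W-449 is $7.23/liter.
Origin Faria is the FTA partner but W-449 is not on the preference list; base rate stands.
Duty = 3,889 × $7.23 = $28,117.47.
Line 4 (J-995, Eriia, 3,658 units, $243,915.44):
Base rate for J-995 is $2.69/unit.
The additional-duty order on J-995 targets Astmark, not Eriia; it does not apply.
Duty = 3,658 × $2.69 = $9,840.02.
Total = $0.00 + $0.00 + $28,117.47 + $9,840.02 = $37,957.49.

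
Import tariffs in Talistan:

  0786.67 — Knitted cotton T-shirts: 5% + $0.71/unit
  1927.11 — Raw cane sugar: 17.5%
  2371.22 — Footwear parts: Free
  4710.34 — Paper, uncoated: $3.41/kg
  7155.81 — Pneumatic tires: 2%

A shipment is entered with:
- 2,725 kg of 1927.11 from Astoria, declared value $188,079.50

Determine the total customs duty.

Line 1 (1927.11, Astoria, 2,725 kg, $188,079.50):
Base rate for 1927.11 is 17.5%.
Duty = $188,079.50 × 17.5% = $32,913.91.

$32,913.91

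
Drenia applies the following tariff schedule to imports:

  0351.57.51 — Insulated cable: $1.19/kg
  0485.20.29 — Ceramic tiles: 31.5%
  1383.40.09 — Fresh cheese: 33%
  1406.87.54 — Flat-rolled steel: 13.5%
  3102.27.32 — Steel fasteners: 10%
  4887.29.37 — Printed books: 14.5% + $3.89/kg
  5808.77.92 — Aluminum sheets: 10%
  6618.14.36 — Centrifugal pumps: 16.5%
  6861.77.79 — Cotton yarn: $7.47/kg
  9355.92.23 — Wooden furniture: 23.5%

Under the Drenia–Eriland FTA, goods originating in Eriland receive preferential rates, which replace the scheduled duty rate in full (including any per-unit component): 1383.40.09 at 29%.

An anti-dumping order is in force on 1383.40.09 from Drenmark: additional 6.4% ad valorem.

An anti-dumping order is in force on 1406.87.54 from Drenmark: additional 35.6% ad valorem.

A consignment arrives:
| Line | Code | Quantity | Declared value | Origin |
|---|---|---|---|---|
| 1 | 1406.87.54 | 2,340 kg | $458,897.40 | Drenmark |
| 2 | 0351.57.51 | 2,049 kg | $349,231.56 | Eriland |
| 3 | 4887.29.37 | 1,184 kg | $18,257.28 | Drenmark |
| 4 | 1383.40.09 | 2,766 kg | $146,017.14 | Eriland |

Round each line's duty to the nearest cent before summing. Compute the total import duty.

$277,354.97

Line 1 (1406.87.54, Drenmark, 2,340 kg, $458,897.40):
Base rate for 1406.87.54 is 13.5%.
Additional duty on 1406.87.54 from Drenmark: +35.6%. Applied ad valorem rate: 13.5% + 35.6% = 49.1%.
Duty = $458,897.40 × 49.1% = $225,318.62.
Line 2 (0351.57.51, Eriland, 2,049 kg, $349,231.56):
Base rate for 0351.57.51 is $1.19/kg.
Origin Eriland is the FTA partner but 0351.57.51 is not on the preference list; base rate stands.
Duty = 2,049 × $1.19 = $2,438.31.
Line 3 (4887.29.37, Drenmark, 1,184 kg, $18,257.28):
Base rate for 4887.29.37 is 14.5% + $3.89/kg.
Duty = $18,257.28 × 14.5% + 1,184 × $3.89 = $7,253.07.
Line 4 (1383.40.09, Eriland, 2,766 kg, $146,017.14):
Base rate for 1383.40.09 is 33%.
Origin Eriland qualifies under the Drenia–Eriland agreement and 1383.40.09 is covered: preferential rate 29% applies instead.
The additional-duty order on 1383.40.09 targets Drenmark, not Eriland; it does not apply.
Duty = $146,017.14 × 29% = $42,344.97.
Total = $225,318.62 + $2,438.31 + $7,253.07 + $42,344.97 = $277,354.97.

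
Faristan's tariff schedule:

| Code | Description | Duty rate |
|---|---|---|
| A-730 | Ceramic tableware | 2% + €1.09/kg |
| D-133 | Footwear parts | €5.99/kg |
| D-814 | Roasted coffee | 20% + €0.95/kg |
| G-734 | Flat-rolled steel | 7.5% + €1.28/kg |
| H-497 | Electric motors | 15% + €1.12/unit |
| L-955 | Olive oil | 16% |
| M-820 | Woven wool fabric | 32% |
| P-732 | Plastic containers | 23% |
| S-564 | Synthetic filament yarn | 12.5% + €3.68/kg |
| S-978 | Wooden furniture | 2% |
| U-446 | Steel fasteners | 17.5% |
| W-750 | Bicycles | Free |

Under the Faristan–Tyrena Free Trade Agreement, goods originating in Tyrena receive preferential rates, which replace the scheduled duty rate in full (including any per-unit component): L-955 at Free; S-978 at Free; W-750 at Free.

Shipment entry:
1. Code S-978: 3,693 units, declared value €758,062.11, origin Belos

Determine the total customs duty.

Line 1 (S-978, Belos, 3,693 units, €758,062.11):
Base rate for S-978 is 2%.
S-978 has an FTA preferential rate, but origin Belos is not Tyrena; base rate stands.
Duty = €758,062.11 × 2% = €15,161.24.

€15,161.24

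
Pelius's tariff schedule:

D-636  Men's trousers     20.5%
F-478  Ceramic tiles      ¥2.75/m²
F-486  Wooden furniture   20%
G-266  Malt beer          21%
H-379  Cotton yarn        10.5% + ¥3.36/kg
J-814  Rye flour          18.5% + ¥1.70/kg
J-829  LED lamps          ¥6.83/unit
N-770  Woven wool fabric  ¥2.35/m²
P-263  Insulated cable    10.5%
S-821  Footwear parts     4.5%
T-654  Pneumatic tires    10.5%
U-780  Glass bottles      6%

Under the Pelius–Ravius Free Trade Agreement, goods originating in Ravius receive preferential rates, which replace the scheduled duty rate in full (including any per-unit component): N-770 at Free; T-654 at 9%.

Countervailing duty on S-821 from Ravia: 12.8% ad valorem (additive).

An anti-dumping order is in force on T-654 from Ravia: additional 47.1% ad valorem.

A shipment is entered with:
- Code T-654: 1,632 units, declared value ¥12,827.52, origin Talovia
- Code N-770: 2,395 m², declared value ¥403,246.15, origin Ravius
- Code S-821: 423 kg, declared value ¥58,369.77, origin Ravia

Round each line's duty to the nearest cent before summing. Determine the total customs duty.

¥11,444.86

Line 1 (T-654, Talovia, 1,632 units, ¥12,827.52):
Base rate for T-654 is 10.5%.
T-654 has an FTA preferential rate, but origin Talovia is not Ravius; base rate stands.
The additional-duty order on T-654 targets Ravia, not Talovia; it does not apply.
Duty = ¥12,827.52 × 10.5% = ¥1,346.89.
Line 2 (N-770, Ravius, 2,395 m², ¥403,246.15):
Base rate for N-770 is ¥2.35/m².
Origin Ravius qualifies under the Pelius–Ravius agreement and N-770 is covered: preferential rate Free applies instead.
Duty = ¥403,246.15 × 0% = ¥0.00.
Line 3 (S-821, Ravia, 423 kg, ¥58,369.77):
Base rate for S-821 is 4.5%.
Additional duty on S-821 from Ravia: +12.8%. Applied ad valorem rate: 4.5% + 12.8% = 17.3%.
Duty = ¥58,369.77 × 17.3% = ¥10,097.97.
Total = ¥1,346.89 + ¥0.00 + ¥10,097.97 = ¥11,444.86.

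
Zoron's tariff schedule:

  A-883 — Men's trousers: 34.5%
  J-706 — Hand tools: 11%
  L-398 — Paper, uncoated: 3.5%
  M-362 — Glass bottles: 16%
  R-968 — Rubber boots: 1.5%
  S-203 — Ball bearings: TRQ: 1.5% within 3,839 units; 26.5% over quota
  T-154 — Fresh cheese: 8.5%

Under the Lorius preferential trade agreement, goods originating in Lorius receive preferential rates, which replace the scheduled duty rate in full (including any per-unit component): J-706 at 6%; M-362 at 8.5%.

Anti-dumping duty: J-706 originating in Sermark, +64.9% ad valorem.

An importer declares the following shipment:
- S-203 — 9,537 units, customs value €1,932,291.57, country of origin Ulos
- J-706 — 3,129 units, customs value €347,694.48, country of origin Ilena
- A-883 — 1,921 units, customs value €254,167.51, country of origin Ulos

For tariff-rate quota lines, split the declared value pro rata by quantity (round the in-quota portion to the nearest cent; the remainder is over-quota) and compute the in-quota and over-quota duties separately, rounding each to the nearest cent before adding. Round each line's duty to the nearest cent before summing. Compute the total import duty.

Line 1 (S-203, Ulos, 9,537 units, €1,932,291.57):
Code S-203 is under a tariff-rate quota (threshold 3,839 units). In-quota: 3,839 units at 1.5%; over-quota: 5,698 units at 26.5%.
Pro-rata value split: in-quota = €1,932,291.57 × 3,839/9,537 = €777,819.79; over-quota = €1,932,291.57 − €777,819.79 = €1,154,471.78.
In-quota duty = €777,819.79 × 1.5% = €11,667.30. Over-quota duty = €1,154,471.78 × 26.5% = €305,935.02.
Line duty = €11,667.30 + €305,935.02 = €317,602.32.
Line 2 (J-706, Ilena, 3,129 units, €347,694.48):
Base rate for J-706 is 11%.
J-706 has an FTA preferential rate, but origin Ilena is not Lorius; base rate stands.
The additional-duty order on J-706 targets Sermark, not Ilena; it does not apply.
Duty = €347,694.48 × 11% = €38,246.39.
Line 3 (A-883, Ulos, 1,921 units, €254,167.51):
Base rate for A-883 is 34.5%.
Duty = €254,167.51 × 34.5% = €87,687.79.
Total = €317,602.32 + €38,246.39 + €87,687.79 = €443,536.50.

€443,536.50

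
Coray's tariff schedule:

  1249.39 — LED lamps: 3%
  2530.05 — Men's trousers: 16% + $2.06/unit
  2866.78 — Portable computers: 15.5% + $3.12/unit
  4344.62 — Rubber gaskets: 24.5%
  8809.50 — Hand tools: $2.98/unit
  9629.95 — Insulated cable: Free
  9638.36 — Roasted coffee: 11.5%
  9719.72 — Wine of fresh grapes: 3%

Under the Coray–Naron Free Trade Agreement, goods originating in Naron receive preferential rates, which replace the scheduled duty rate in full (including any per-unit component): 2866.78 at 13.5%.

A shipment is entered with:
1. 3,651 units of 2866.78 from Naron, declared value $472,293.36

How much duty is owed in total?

$63,759.60

Line 1 (2866.78, Naron, 3,651 units, $472,293.36):
Base rate for 2866.78 is 15.5% + $3.12/unit.
Origin Naron qualifies under the Coray–Naron agreement and 2866.78 is covered: preferential rate 13.5% applies instead.
Duty = $472,293.36 × 13.5% = $63,759.60.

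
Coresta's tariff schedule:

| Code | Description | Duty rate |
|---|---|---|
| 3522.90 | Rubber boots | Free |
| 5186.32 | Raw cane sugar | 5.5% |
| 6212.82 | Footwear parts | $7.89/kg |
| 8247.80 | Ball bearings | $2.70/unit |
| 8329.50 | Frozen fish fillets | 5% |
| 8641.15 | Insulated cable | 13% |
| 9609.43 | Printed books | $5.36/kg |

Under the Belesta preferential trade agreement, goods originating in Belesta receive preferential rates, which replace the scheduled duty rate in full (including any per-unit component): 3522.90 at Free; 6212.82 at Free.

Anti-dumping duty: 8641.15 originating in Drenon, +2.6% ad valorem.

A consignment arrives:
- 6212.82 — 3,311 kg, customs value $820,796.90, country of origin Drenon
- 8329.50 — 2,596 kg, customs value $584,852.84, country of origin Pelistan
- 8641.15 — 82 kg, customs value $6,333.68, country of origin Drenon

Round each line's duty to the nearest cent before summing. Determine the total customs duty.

$56,354.48

Line 1 (6212.82, Drenon, 3,311 kg, $820,796.90):
Base rate for 6212.82 is $7.89/kg.
6212.82 has an FTA preferential rate, but origin Drenon is not Belesta; base rate stands.
Duty = 3,311 × $7.89 = $26,123.79.
Line 2 (8329.50, Pelistan, 2,596 kg, $584,852.84):
Base rate for 8329.50 is 5%.
Duty = $584,852.84 × 5% = $29,242.64.
Line 3 (8641.15, Drenon, 82 kg, $6,333.68):
Base rate for 8641.15 is 13%.
Additional duty on 8641.15 from Drenon: +2.6%. Applied ad valorem rate: 13% + 2.6% = 15.6%.
Duty = $6,333.68 × 15.6% = $988.05.
Total = $26,123.79 + $29,242.64 + $988.05 = $56,354.48.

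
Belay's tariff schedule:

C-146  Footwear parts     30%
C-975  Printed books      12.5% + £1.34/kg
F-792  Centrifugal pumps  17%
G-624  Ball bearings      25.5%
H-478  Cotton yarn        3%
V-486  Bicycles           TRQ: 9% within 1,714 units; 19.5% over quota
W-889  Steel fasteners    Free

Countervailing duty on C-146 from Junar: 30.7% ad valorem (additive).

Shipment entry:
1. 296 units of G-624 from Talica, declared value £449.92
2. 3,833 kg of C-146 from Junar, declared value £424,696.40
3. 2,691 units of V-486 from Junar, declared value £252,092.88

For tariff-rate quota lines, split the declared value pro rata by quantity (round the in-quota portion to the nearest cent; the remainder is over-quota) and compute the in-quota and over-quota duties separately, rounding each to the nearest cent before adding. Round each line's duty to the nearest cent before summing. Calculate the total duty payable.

Line 1 (G-624, Talica, 296 units, £449.92):
Base rate for G-624 is 25.5%.
Duty = £449.92 × 25.5% = £114.73.
Line 2 (C-146, Junar, 3,833 kg, £424,696.40):
Base rate for C-146 is 30%.
Additional duty on C-146 from Junar: +30.7%. Applied ad valorem rate: 30% + 30.7% = 60.7%.
Duty = £424,696.40 × 60.7% = £257,790.71.
Line 3 (V-486, Junar, 2,691 units, £252,092.88):
Code V-486 is under a tariff-rate quota (threshold 1,714 units). In-quota: 1,714 units at 9%; over-quota: 977 units at 19.5%.
Pro-rata value split: in-quota = £252,092.88 × 1,714/2,691 = £160,567.52; over-quota = £252,092.88 − £160,567.52 = £91,525.36.
In-quota duty = £160,567.52 × 9% = £14,451.08. Over-quota duty = £91,525.36 × 19.5% = £17,847.45.
Line duty = £14,451.08 + £17,847.45 = £32,298.53.
Total = £114.73 + £257,790.71 + £32,298.53 = £290,203.97.

£290,203.97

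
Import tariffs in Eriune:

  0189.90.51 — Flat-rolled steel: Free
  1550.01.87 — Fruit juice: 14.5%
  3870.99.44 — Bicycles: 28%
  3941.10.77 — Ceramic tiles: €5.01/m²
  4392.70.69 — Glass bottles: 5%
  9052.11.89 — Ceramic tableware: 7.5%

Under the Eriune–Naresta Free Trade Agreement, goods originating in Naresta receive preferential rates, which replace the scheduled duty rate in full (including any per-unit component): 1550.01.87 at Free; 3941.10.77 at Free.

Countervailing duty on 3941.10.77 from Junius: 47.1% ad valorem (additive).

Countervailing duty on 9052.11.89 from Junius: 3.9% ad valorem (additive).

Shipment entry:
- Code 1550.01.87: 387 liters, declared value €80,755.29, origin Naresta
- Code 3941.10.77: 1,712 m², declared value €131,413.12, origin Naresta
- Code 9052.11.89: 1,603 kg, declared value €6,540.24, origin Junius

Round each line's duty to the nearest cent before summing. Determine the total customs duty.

€745.59

Line 1 (1550.01.87, Naresta, 387 liters, €80,755.29):
Base rate for 1550.01.87 is 14.5%.
Origin Naresta qualifies under the Eriune–Naresta agreement and 1550.01.87 is covered: preferential rate Free applies instead.
Duty = €80,755.29 × 0% = €0.00.
Line 2 (3941.10.77, Naresta, 1,712 m², €131,413.12):
Base rate for 3941.10.77 is €5.01/m².
Origin Naresta qualifies under the Eriune–Naresta agreement and 3941.10.77 is covered: preferential rate Free applies instead.
The additional-duty order on 3941.10.77 targets Junius, not Naresta; it does not apply.
Duty = €131,413.12 × 0% = €0.00.
Line 3 (9052.11.89, Junius, 1,603 kg, €6,540.24):
Base rate for 9052.11.89 is 7.5%.
Additional duty on 9052.11.89 from Junius: +3.9%. Applied ad valorem rate: 7.5% + 3.9% = 11.4%.
Duty = €6,540.24 × 11.4% = €745.59.
Total = €0.00 + €0.00 + €745.59 = €745.59.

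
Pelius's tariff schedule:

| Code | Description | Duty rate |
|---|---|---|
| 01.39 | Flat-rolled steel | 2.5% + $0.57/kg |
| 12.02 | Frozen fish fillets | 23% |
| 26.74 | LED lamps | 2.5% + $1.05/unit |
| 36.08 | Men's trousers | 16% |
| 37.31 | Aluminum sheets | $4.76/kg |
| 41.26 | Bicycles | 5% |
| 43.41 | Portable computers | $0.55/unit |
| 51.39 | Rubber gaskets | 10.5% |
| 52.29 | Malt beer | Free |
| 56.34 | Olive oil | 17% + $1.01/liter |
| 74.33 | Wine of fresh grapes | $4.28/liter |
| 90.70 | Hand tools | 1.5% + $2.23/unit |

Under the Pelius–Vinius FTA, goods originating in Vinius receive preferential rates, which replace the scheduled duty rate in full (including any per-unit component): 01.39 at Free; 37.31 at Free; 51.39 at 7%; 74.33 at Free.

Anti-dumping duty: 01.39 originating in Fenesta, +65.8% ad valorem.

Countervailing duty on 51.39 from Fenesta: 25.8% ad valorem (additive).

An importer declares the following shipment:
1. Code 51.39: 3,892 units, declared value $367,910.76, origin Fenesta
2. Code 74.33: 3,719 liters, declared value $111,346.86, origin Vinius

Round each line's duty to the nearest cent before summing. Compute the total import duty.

$133,551.61

Line 1 (51.39, Fenesta, 3,892 units, $367,910.76):
Base rate for 51.39 is 10.5%.
51.39 has an FTA preferential rate, but origin Fenesta is not Vinius; base rate stands.
Additional duty on 51.39 from Fenesta: +25.8%. Applied ad valorem rate: 10.5% + 25.8% = 36.3%.
Duty = $367,910.76 × 36.3% = $133,551.61.
Line 2 (74.33, Vinius, 3,719 liters, $111,346.86):
Base rate for 74.33 is $4.28/liter.
Origin Vinius qualifies under the Pelius–Vinius agreement and 74.33 is covered: preferential rate Free applies instead.
Duty = $111,346.86 × 0% = $0.00.
Total = $133,551.61 + $0.00 = $133,551.61.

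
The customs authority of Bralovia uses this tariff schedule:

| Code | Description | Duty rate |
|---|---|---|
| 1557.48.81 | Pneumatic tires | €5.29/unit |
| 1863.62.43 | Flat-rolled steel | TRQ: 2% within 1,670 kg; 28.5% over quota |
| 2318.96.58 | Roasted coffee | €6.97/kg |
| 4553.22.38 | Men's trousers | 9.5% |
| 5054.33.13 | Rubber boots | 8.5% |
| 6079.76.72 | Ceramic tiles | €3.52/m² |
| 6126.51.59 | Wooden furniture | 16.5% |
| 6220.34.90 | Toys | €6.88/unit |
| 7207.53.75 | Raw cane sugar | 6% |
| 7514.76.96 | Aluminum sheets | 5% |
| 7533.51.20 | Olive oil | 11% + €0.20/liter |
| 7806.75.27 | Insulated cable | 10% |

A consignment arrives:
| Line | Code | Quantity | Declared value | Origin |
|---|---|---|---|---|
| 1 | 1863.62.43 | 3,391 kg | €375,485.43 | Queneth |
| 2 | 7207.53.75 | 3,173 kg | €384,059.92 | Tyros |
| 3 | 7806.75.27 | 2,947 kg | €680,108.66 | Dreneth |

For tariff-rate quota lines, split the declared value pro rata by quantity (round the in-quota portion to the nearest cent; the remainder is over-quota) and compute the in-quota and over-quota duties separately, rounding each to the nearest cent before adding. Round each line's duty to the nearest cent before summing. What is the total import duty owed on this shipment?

€149,064.25

Line 1 (1863.62.43, Queneth, 3,391 kg, €375,485.43):
Code 1863.62.43 is under a tariff-rate quota (threshold 1,670 kg). In-quota: 1,670 kg at 2%; over-quota: 1,721 kg at 28.5%.
Pro-rata value split: in-quota = €375,485.43 × 1,670/3,391 = €184,919.10; over-quota = €375,485.43 − €184,919.10 = €190,566.33.
In-quota duty = €184,919.10 × 2% = €3,698.38. Over-quota duty = €190,566.33 × 28.5% = €54,311.40.
Line duty = €3,698.38 + €54,311.40 = €58,009.78.
Line 2 (7207.53.75, Tyros, 3,173 kg, €384,059.92):
Base rate for 7207.53.75 is 6%.
Duty = €384,059.92 × 6% = €23,043.60.
Line 3 (7806.75.27, Dreneth, 2,947 kg, €680,108.66):
Base rate for 7806.75.27 is 10%.
Duty = €680,108.66 × 10% = €68,010.87.
Total = €58,009.78 + €23,043.60 + €68,010.87 = €149,064.25.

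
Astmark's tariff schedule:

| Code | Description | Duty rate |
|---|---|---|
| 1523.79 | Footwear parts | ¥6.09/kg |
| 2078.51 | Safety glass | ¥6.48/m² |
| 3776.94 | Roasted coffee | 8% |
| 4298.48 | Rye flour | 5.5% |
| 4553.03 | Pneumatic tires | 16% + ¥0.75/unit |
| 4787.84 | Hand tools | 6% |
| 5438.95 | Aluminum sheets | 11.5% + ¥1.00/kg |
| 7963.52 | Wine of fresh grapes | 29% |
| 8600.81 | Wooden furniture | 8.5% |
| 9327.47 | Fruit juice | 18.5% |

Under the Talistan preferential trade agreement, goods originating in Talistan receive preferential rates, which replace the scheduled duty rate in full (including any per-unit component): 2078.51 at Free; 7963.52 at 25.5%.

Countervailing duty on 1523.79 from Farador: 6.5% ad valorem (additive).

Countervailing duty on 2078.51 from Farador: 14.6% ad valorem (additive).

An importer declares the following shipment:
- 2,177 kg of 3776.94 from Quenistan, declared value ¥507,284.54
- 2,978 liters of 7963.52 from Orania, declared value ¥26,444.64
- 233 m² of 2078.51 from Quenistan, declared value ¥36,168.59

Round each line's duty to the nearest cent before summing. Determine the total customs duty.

Line 1 (3776.94, Quenistan, 2,177 kg, ¥507,284.54):
Base rate for 3776.94 is 8%.
Duty = ¥507,284.54 × 8% = ¥40,582.76.
Line 2 (7963.52, Orania, 2,978 liters, ¥26,444.64):
Base rate for 7963.52 is 29%.
7963.52 has an FTA preferential rate, but origin Orania is not Talistan; base rate stands.
Duty = ¥26,444.64 × 29% = ¥7,668.95.
Line 3 (2078.51, Quenistan, 233 m², ¥36,168.59):
Base rate for 2078.51 is ¥6.48/m².
2078.51 has an FTA preferential rate, but origin Quenistan is not Talistan; base rate stands.
The additional-duty order on 2078.51 targets Farador, not Quenistan; it does not apply.
Duty = 233 × ¥6.48 = ¥1,509.84.
Total = ¥40,582.76 + ¥7,668.95 + ¥1,509.84 = ¥49,761.55.

¥49,761.55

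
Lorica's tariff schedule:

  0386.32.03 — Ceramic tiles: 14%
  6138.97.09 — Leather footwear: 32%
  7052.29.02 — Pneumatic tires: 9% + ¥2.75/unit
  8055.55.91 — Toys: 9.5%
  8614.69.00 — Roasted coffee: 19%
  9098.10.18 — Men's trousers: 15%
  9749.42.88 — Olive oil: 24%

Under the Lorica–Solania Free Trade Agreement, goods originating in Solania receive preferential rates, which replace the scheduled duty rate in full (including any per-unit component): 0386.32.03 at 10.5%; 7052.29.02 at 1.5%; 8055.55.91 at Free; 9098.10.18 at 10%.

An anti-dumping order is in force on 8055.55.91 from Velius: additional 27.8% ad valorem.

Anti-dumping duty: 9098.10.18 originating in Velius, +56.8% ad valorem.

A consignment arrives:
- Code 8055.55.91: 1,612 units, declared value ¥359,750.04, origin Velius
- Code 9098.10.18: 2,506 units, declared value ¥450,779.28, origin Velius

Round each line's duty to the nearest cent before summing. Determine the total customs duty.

Line 1 (8055.55.91, Velius, 1,612 units, ¥359,750.04):
Base rate for 8055.55.91 is 9.5%.
8055.55.91 has an FTA preferential rate, but origin Velius is not Solania; base rate stands.
Additional duty on 8055.55.91 from Velius: +27.8%. Applied ad valorem rate: 9.5% + 27.8% = 37.3%.
Duty = ¥359,750.04 × 37.3% = ¥134,186.76.
Line 2 (9098.10.18, Velius, 2,506 units, ¥450,779.28):
Base rate for 9098.10.18 is 15%.
9098.10.18 has an FTA preferential rate, but origin Velius is not Solania; base rate stands.
Additional duty on 9098.10.18 from Velius: +56.8%. Applied ad valorem rate: 15% + 56.8% = 71.8%.
Duty = ¥450,779.28 × 71.8% = ¥323,659.52.
Total = ¥134,186.76 + ¥323,659.52 = ¥457,846.28.

¥457,846.28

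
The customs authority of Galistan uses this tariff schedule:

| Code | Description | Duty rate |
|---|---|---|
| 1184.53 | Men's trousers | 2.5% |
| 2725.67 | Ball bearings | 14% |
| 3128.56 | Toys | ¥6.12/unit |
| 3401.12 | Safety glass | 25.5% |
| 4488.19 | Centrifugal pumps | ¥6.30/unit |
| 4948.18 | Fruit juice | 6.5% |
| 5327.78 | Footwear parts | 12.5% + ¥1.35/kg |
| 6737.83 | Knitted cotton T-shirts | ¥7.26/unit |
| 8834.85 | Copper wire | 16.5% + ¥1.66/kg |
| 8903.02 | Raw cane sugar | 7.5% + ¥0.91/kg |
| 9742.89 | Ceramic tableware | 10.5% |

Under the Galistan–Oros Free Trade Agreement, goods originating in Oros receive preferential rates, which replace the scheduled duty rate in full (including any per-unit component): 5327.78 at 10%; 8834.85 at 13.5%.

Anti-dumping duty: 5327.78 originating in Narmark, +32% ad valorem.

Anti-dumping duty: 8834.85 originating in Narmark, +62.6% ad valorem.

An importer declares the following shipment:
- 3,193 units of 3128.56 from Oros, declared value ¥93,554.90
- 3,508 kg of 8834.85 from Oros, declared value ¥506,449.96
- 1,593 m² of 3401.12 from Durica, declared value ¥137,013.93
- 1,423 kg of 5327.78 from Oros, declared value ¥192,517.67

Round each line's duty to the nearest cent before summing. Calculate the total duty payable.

¥142,102.22

Line 1 (3128.56, Oros, 3,193 units, ¥93,554.90):
Base rate for 3128.56 is ¥6.12/unit.
Origin Oros is the FTA partner but 3128.56 is not on the preference list; base rate stands.
Duty = 3,193 × ¥6.12 = ¥19,541.16.
Line 2 (8834.85, Oros, 3,508 kg, ¥506,449.96):
Base rate for 8834.85 is 16.5% + ¥1.66/kg.
Origin Oros qualifies under the Galistan–Oros agreement and 8834.85 is covered: preferential rate 13.5% applies instead.
The additional-duty order on 8834.85 targets Narmark, not Oros; it does not apply.
Duty = ¥506,449.96 × 13.5% = ¥68,370.74.
Line 3 (3401.12, Durica, 1,593 m², ¥137,013.93):
Base rate for 3401.12 is 25.5%.
Duty = ¥137,013.93 × 25.5% = ¥34,938.55.
Line 4 (5327.78, Oros, 1,423 kg, ¥192,517.67):
Base rate for 5327.78 is 12.5% + ¥1.35/kg.
Origin Oros qualifies under the Galistan–Oros agreement and 5327.78 is covered: preferential rate 10% applies instead.
The additional-duty order on 5327.78 targets Narmark, not Oros; it does not apply.
Duty = ¥192,517.67 × 10% = ¥19,251.77.
Total = ¥19,541.16 + ¥68,370.74 + ¥34,938.55 + ¥19,251.77 = ¥142,102.22.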